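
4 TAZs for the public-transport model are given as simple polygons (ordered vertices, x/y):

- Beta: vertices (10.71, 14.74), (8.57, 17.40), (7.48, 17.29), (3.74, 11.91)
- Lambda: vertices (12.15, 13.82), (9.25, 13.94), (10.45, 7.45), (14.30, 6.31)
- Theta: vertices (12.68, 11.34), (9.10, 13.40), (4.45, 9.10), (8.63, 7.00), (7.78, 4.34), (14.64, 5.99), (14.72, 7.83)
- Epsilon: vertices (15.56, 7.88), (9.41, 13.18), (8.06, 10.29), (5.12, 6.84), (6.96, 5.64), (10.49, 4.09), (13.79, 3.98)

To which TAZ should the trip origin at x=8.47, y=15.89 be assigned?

Cast a ray rightward from (8.47, 15.89). For each polygon, the edges (by vertex number in listed order) whose endpoints lie on opposite sides of y = 15.89, where each meets that height, and whether that is right or left of the point:
Beta: 1–2 at x≈9.785 (right), 3–4 at x≈6.507 (left) → 1 crossing.
Lambda: no edge straddles that height → 0 crossings.
Theta: no edge straddles that height → 0 crossings.
Epsilon: no edge straddles that height → 0 crossings.
Only Beta has an odd count, so the point is inside Beta.

Beta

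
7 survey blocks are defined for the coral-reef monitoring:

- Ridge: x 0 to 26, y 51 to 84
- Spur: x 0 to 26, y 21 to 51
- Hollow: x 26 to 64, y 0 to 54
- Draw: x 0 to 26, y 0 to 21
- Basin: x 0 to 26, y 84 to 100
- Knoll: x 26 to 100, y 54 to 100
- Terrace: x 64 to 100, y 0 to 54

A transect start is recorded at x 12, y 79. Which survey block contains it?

Ridge

The point has x = 12 and y = 79.
Only Ridge satisfies 0 ≤ x ≤ 26 and 51 ≤ y ≤ 84.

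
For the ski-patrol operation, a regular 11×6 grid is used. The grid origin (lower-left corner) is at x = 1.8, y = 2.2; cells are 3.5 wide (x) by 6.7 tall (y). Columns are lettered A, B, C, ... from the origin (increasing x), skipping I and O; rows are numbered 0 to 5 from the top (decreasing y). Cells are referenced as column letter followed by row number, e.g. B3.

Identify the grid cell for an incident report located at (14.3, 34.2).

D1

Column index: ⌊(14.3 − 1.8) / 3.5⌋ = ⌊3.571⌋ = 3 → column D
Row offset from origin: ⌊(34.2 − 2.2) / 6.7⌋ = ⌊4.776⌋ = 4 → row 1 (counted from top)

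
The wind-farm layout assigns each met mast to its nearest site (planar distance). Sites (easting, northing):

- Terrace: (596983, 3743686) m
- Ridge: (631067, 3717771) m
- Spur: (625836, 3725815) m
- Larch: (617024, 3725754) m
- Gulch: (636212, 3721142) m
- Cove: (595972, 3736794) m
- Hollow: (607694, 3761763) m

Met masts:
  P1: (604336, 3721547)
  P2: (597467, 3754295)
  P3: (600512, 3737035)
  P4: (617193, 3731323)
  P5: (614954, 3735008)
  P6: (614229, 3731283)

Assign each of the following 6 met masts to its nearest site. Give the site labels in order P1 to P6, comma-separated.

P1 → Larch (d²=178684193.00)
P2 → Terrace (d²=112785137.00)
P3 → Cove (d²=20669681.00)
P4 → Larch (d²=31042322.00)
P5 → Larch (d²=89921416.00)
P6 → Larch (d²=38381866.00)

Larch, Terrace, Cove, Larch, Larch, Larch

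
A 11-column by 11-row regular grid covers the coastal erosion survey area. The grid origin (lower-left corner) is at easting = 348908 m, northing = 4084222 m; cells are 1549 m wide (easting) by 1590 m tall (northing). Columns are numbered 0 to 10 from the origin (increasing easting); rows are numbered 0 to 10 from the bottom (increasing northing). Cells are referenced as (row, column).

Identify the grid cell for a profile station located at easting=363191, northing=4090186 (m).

(3, 9)

Column index: ⌊(363191 − 348908) / 1549⌋ = ⌊9.221⌋ = 9
Row offset from origin: ⌊(4090186 − 4084222) / 1590⌋ = ⌊3.751⌋ = 3 → row 3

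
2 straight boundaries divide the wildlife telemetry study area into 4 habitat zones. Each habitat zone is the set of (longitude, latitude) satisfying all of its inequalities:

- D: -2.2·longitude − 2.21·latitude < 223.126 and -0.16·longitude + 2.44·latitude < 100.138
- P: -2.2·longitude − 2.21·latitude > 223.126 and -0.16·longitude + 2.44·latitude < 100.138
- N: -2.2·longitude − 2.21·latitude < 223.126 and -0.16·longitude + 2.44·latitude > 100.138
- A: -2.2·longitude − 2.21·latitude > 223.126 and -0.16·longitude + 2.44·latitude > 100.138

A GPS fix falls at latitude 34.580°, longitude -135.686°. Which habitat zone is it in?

N

-2.2·-135.686 − 2.21·34.580 = 222.087, which is < 223.126
-0.16·-135.686 + 2.44·34.580 = 106.085, which is > 100.138
This sign pattern matches N.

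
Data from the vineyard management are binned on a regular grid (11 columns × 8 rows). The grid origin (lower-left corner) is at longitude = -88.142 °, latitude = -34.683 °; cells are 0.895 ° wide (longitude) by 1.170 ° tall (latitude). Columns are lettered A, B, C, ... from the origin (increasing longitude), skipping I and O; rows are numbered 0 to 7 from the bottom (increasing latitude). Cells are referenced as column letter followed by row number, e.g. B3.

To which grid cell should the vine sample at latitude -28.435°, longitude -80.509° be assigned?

J5

Column index: ⌊(-80.509 − -88.142) / 0.895⌋ = ⌊8.528⌋ = 8 → column J
Row offset from origin: ⌊(-28.435 − -34.683) / 1.170⌋ = ⌊5.340⌋ = 5 → row 5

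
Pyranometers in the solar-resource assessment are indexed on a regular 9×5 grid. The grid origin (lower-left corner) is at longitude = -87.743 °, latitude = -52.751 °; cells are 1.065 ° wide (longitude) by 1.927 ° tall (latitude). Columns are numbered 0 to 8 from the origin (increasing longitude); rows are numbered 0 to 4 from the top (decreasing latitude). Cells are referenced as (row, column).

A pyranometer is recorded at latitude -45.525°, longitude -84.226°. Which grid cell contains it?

Column index: ⌊(-84.226 − -87.743) / 1.065⌋ = ⌊3.302⌋ = 3
Row offset from origin: ⌊(-45.525 − -52.751) / 1.927⌋ = ⌊3.750⌋ = 3 → row 1 (counted from top)

(1, 3)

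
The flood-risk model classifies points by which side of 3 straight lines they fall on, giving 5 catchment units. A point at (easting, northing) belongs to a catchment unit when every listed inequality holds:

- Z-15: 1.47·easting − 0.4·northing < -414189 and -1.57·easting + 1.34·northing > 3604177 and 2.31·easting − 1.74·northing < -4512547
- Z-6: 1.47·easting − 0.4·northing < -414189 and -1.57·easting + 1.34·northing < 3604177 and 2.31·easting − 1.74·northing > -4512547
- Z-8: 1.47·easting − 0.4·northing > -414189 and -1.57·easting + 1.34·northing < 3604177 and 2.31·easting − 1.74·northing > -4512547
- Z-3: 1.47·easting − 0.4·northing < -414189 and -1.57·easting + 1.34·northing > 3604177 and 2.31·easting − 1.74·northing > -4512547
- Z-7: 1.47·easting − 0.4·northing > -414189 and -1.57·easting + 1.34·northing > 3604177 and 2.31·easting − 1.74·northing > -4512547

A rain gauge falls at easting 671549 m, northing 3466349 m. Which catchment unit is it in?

1.47·671549 − 0.4·3466349 = -399362.570, which is > -414189
-1.57·671549 + 1.34·3466349 = 3590575.730, which is < 3604177
2.31·671549 − 1.74·3466349 = -4480169.070, which is > -4512547
This sign pattern matches Z-8.

Z-8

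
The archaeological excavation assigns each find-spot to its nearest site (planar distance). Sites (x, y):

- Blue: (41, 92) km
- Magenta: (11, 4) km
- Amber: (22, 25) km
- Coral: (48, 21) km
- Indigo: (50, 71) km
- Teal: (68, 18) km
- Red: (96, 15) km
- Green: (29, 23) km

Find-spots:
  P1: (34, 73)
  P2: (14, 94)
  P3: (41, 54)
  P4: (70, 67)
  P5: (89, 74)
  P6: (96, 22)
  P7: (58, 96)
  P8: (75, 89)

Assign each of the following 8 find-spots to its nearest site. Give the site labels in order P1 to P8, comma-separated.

Indigo, Blue, Indigo, Indigo, Indigo, Red, Blue, Indigo

P1 → Indigo (d²=260.00)
P2 → Blue (d²=733.00)
P3 → Indigo (d²=370.00)
P4 → Indigo (d²=416.00)
P5 → Indigo (d²=1530.00)
P6 → Red (d²=49.00)
P7 → Blue (d²=305.00)
P8 → Indigo (d²=949.00)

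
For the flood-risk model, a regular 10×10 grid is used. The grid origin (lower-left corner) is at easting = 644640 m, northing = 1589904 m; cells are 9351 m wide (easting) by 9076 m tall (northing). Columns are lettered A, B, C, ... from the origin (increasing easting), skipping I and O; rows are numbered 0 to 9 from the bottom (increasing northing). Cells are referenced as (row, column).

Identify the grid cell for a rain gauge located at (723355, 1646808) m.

Column index: ⌊(723355 − 644640) / 9351⌋ = ⌊8.418⌋ = 8 → column J
Row offset from origin: ⌊(1646808 − 1589904) / 9076⌋ = ⌊6.270⌋ = 6 → row 6

(6, J)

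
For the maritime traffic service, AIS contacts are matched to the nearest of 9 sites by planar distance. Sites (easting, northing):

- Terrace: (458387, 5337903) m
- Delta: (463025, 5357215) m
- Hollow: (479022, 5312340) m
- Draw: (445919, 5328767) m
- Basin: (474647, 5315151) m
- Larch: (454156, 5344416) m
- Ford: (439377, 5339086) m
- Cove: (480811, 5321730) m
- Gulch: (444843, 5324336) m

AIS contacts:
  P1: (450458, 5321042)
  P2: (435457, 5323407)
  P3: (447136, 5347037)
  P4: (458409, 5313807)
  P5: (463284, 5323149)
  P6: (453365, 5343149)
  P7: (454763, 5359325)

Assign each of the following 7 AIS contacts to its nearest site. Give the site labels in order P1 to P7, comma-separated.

P1 → Gulch (d²=42378661.00)
P2 → Gulch (d²=88960037.00)
P3 → Larch (d²=56150041.00)
P4 → Basin (d²=265478980.00)
P5 → Basin (d²=193085773.00)
P6 → Larch (d²=2230970.00)
P7 → Delta (d²=72712744.00)

Gulch, Gulch, Larch, Basin, Basin, Larch, Delta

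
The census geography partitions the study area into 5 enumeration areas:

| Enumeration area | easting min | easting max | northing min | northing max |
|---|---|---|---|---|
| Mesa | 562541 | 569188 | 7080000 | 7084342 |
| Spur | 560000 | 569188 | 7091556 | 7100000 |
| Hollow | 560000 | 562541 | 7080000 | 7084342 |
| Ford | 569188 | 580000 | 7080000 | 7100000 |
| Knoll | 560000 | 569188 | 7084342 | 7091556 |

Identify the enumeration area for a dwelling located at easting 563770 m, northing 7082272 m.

The point has easting = 563770 and northing = 7082272.
Only Mesa satisfies 562541 ≤ easting ≤ 569188 and 7080000 ≤ northing ≤ 7084342.

Mesa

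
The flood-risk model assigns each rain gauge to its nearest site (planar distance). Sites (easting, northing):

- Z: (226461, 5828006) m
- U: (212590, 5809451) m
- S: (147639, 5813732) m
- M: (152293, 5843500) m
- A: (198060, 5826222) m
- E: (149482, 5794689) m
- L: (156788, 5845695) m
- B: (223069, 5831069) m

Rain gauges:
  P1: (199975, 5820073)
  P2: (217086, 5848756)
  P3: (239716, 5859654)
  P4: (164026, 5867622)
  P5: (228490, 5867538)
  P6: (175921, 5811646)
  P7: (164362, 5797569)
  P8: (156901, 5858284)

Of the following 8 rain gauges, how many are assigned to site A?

P1 → A
P2 → B
P3 → B
P4 → L
P5 → B
P6 → A
P7 → E
P8 → L
2 of the 8 go to A.

2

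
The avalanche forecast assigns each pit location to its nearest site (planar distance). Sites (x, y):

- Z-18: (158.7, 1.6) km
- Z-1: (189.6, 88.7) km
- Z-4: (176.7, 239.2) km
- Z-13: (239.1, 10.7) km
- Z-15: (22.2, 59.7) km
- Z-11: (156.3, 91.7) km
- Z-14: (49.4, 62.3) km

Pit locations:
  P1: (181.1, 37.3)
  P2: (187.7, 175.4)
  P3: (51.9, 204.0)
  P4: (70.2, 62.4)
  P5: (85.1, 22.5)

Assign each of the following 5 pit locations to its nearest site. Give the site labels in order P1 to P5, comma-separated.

Z-18, Z-4, Z-4, Z-14, Z-14

P1 → Z-18 (d²=1776.25)
P2 → Z-4 (d²=4191.44)
P3 → Z-4 (d²=16814.08)
P4 → Z-14 (d²=432.65)
P5 → Z-14 (d²=2858.53)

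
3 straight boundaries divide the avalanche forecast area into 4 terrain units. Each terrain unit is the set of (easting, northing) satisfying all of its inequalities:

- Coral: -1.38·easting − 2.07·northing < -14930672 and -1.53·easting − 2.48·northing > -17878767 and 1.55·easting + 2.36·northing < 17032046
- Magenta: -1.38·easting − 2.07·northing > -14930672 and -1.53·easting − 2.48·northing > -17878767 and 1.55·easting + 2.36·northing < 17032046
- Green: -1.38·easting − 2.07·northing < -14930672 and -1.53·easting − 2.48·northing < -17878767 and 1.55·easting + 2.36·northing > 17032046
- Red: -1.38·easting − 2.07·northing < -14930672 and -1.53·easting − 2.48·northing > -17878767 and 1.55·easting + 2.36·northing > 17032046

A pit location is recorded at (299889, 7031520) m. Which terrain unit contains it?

-1.38·299889 − 2.07·7031520 = -14969093.220, which is < -14930672
-1.53·299889 − 2.48·7031520 = -17896999.770, which is < -17878767
1.55·299889 + 2.36·7031520 = 17059215.150, which is > 17032046
This sign pattern matches Green.

Green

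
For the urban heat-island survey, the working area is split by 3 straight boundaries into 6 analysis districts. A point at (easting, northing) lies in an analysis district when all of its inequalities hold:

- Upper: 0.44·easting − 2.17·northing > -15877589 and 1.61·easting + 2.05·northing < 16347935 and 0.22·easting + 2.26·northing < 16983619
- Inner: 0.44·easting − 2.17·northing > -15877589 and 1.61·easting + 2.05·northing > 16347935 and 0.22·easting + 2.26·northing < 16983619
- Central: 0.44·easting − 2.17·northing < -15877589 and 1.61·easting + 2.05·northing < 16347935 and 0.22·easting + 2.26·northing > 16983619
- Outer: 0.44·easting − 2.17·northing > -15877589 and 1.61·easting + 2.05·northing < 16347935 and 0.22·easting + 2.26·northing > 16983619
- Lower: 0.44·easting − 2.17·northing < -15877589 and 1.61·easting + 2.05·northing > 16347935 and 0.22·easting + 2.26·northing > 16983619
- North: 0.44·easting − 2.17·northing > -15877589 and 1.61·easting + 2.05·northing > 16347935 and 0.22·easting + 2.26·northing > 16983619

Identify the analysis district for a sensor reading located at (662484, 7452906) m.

0.44·662484 − 2.17·7452906 = -15881313.060, which is < -15877589
1.61·662484 + 2.05·7452906 = 16345056.540, which is < 16347935
0.22·662484 + 2.26·7452906 = 16989314.040, which is > 16983619
This sign pattern matches Central.

Central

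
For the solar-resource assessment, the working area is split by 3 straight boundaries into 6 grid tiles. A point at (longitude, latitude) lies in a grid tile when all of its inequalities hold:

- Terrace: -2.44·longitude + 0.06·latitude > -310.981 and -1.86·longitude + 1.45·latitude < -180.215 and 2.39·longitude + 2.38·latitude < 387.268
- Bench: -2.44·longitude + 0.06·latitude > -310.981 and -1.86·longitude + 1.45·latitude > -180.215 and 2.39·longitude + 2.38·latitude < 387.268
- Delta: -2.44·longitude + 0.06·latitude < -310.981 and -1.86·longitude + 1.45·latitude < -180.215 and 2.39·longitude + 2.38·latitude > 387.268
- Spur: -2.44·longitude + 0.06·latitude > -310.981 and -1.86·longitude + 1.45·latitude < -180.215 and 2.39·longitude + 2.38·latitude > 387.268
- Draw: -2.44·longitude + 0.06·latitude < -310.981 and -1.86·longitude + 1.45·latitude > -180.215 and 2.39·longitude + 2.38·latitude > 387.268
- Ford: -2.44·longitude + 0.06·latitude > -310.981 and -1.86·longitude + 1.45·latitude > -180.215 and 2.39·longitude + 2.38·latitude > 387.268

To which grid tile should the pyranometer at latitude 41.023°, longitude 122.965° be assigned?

-2.44·122.965 + 0.06·41.023 = -297.573, which is > -310.981
-1.86·122.965 + 1.45·41.023 = -169.232, which is > -180.215
2.39·122.965 + 2.38·41.023 = 391.521, which is > 387.268
This sign pattern matches Ford.

Ford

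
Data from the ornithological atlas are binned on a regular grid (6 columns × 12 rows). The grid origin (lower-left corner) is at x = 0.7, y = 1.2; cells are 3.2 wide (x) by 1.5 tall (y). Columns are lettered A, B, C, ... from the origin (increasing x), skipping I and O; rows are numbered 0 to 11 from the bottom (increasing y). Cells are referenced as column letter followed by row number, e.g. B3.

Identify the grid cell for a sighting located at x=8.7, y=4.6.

C2

Column index: ⌊(8.7 − 0.7) / 3.2⌋ = ⌊2.500⌋ = 2 → column C
Row offset from origin: ⌊(4.6 − 1.2) / 1.5⌋ = ⌊2.267⌋ = 2 → row 2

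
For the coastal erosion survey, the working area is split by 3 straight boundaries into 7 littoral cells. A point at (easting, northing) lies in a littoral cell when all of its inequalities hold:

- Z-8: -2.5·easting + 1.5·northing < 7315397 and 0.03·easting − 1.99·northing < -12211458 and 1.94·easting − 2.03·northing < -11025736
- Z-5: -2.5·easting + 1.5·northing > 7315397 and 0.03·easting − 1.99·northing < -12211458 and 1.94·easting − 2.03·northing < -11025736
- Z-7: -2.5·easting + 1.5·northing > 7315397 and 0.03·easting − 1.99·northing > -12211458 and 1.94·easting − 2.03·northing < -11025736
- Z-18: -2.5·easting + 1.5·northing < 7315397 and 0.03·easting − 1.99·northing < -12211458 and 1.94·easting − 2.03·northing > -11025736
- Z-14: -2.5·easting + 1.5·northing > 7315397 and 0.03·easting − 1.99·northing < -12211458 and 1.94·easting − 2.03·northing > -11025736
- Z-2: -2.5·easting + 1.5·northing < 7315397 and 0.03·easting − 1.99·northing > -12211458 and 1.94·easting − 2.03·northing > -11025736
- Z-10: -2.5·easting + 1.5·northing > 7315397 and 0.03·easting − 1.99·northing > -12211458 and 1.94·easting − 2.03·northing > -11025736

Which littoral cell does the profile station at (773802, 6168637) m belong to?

-2.5·773802 + 1.5·6168637 = 7318450.500, which is > 7315397
0.03·773802 − 1.99·6168637 = -12252373.570, which is < -12211458
1.94·773802 − 2.03·6168637 = -11021157.230, which is > -11025736
This sign pattern matches Z-14.

Z-14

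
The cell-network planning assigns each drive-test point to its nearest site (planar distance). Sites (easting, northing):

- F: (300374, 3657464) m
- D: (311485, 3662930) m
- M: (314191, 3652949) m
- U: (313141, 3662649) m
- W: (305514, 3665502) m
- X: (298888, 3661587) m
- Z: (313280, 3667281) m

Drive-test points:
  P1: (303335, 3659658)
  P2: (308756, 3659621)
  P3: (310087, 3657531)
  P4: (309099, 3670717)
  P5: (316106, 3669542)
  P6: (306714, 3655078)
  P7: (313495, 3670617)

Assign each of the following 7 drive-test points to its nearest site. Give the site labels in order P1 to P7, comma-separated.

P1 → F (d²=13581157.00)
P2 → D (d²=18396922.00)
P3 → D (d²=31103605.00)
P4 → Z (d²=29286857.00)
P5 → Z (d²=13098397.00)
P6 → F (d²=45888596.00)
P7 → Z (d²=11175121.00)

F, D, D, Z, Z, F, Z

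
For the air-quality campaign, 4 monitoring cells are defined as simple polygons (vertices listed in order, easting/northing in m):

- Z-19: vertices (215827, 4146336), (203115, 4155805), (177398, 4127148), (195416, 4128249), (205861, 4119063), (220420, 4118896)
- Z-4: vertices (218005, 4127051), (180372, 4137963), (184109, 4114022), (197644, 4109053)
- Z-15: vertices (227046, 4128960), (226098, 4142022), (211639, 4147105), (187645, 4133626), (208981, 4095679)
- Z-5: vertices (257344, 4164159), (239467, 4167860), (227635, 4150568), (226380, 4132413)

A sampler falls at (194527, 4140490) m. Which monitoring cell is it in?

Z-19

Cast a ray rightward from (194527, 4140490). For each polygon, the edges (by vertex number in listed order) whose endpoints lie on opposite sides of northing = 4140490, where each meets that height, and whether that is right or left of the point:
Z-19: 2–3 at easting≈189371.2 (left), 6–1 at easting≈216805.5 (right) → 1 crossing.
Z-4: no edge straddles that height → 0 crossings.
Z-15: 1–2 at easting≈226209.2 (right), 3–4 at easting≈199863.6 (right) → 2 crossings.
Z-5: 3–4 at easting≈226938.3 (right), 4–1 at easting≈234258.0 (right) → 2 crossings.
Only Z-19 has an odd count, so the point is inside Z-19.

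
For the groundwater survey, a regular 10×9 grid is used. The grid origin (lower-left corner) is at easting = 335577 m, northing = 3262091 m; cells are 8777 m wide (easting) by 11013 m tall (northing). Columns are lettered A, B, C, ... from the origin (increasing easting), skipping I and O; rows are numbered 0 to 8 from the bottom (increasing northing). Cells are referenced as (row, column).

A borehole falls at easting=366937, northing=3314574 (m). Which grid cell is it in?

(4, D)

Column index: ⌊(366937 − 335577) / 8777⌋ = ⌊3.573⌋ = 3 → column D
Row offset from origin: ⌊(3314574 − 3262091) / 11013⌋ = ⌊4.766⌋ = 4 → row 4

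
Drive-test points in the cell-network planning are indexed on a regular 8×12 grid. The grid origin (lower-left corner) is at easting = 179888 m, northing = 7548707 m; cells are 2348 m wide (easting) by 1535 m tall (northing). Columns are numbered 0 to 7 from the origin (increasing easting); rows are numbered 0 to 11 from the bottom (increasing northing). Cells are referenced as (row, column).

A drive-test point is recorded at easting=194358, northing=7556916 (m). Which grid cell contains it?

Column index: ⌊(194358 − 179888) / 2348⌋ = ⌊6.163⌋ = 6
Row offset from origin: ⌊(7556916 − 7548707) / 1535⌋ = ⌊5.348⌋ = 5 → row 5

(5, 6)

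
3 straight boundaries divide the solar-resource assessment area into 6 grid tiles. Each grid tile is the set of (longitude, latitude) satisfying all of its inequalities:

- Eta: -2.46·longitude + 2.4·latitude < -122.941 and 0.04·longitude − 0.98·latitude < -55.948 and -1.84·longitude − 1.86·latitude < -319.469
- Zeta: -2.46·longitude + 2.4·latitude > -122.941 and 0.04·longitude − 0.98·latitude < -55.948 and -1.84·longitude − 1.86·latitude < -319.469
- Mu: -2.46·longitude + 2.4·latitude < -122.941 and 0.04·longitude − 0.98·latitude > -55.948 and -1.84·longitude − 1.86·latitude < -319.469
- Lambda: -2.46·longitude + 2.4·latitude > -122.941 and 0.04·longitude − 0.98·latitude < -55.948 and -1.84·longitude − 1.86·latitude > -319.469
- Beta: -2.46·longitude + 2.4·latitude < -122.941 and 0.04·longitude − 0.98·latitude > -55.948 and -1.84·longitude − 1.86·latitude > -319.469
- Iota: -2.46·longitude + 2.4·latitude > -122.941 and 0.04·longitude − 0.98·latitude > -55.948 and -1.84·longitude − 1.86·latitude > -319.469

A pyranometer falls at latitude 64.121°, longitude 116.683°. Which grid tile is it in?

-2.46·116.683 + 2.4·64.121 = -133.150, which is < -122.941
0.04·116.683 − 0.98·64.121 = -58.171, which is < -55.948
-1.84·116.683 − 1.86·64.121 = -333.962, which is < -319.469
This sign pattern matches Eta.

Eta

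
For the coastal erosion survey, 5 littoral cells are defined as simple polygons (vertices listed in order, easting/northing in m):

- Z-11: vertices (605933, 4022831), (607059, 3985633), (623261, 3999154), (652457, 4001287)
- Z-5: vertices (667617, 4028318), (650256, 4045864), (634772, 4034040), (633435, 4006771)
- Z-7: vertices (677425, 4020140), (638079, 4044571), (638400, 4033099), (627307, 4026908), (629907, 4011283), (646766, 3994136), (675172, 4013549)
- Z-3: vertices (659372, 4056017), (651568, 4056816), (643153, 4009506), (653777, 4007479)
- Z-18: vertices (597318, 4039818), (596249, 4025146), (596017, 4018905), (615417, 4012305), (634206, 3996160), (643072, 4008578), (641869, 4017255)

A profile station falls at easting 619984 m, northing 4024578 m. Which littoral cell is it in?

Z-18

Cast a ray rightward from (619984, 4024578). For each polygon, the edges (by vertex number in listed order) whose endpoints lie on opposite sides of northing = 4024578, where each meets that height, and whether that is right or left of the point:
Z-11: no edge straddles that height → 0 crossings.
Z-5: 3–4 at easting≈634308.1 (right), 4–1 at easting≈661683.9 (right) → 2 crossings.
Z-7: 1–2 at easting≈670277.6 (right), 4–5 at easting≈627694.7 (right) → 2 crossings.
Z-3: 2–3 at easting≈645833.8 (right), 4–1 at easting≈655748.0 (right) → 2 crossings.
Z-18: 2–3 at easting≈596227.9 (left), 7–1 at easting≈627409.6 (right) → 1 crossing.
Only Z-18 has an odd count, so the point is inside Z-18.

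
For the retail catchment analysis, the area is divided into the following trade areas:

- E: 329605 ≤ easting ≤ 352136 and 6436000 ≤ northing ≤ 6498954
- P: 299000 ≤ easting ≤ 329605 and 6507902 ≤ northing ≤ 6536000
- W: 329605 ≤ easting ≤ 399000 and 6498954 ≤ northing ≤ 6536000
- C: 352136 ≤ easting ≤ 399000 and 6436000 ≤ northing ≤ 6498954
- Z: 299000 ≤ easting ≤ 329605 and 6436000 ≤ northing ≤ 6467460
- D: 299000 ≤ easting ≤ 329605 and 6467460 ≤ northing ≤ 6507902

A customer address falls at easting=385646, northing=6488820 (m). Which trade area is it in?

C

The point has easting = 385646 and northing = 6488820.
Only C satisfies 352136 ≤ easting ≤ 399000 and 6436000 ≤ northing ≤ 6498954.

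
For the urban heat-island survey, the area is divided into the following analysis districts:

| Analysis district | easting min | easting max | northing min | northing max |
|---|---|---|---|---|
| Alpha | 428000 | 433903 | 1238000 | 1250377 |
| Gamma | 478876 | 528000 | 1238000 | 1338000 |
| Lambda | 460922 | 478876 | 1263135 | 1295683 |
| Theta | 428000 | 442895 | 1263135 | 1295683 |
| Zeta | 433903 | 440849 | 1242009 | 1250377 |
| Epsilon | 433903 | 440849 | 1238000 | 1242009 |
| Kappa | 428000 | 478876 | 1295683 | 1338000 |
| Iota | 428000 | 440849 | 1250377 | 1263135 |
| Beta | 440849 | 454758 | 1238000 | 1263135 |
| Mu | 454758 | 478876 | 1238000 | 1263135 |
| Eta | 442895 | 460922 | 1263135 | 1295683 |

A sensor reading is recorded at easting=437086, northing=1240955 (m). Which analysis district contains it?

Epsilon

The point has easting = 437086 and northing = 1240955.
Only Epsilon satisfies 433903 ≤ easting ≤ 440849 and 1238000 ≤ northing ≤ 1242009.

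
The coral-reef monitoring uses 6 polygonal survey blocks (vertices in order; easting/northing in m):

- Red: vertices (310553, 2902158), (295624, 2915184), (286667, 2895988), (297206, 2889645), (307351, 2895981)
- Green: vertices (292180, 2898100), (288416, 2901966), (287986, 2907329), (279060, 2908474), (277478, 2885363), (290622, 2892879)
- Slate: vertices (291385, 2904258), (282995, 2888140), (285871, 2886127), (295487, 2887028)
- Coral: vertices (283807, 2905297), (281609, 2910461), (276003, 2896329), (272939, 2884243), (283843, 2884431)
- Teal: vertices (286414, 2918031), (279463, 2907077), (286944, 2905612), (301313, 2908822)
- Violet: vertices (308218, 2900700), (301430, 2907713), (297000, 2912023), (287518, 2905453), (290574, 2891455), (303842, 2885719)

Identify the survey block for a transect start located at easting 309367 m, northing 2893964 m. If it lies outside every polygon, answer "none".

Cast a ray rightward from (309367, 2893964). For each polygon, the edges (by vertex number in listed order) whose endpoints lie on opposite sides of northing = 2893964, where each meets that height, and whether that is right or left of the point:
Red: 3–4 at easting≈290029.9 (left), 4–5 at easting≈304121.4 (left) → 0 crossings.
Green: 4–5 at easting≈278066.8 (left), 6–1 at easting≈290945.8 (left) → 0 crossings.
Slate: 1–2 at easting≈286026.6 (left), 4–1 at easting≈293835.7 (left) → 0 crossings.
Coral: 3–4 at easting≈275403.4 (left), 5–1 at easting≈283826.6 (left) → 0 crossings.
Teal: no edge straddles that height → 0 crossings.
Violet: 4–5 at easting≈290026.2 (left), 6–1 at easting≈306250.4 (left) → 0 crossings.
All counts are even, so the point lies outside every listed polygon.

none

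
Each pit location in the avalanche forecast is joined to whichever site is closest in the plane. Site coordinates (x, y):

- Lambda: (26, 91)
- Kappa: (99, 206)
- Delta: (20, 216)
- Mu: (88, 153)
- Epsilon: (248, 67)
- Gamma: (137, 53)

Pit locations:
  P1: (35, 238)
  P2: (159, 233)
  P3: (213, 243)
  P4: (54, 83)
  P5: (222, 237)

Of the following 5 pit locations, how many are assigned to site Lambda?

P1 → Delta
P2 → Kappa
P3 → Kappa
P4 → Lambda
P5 → Kappa
1 of the 5 goes to Lambda.

1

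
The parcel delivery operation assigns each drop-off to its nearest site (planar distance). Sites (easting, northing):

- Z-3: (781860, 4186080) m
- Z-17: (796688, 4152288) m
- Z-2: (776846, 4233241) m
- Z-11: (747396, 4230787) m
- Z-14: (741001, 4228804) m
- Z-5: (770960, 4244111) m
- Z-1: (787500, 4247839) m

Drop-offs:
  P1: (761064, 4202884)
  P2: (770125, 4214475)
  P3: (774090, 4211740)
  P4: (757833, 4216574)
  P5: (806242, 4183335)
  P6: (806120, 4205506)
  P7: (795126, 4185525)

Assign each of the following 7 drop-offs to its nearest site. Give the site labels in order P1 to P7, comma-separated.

Z-3, Z-2, Z-2, Z-11, Z-3, Z-3, Z-3

P1 → Z-3 (d²=714848032.00)
P2 → Z-2 (d²=397334597.00)
P3 → Z-2 (d²=469888537.00)
P4 → Z-11 (d²=310940338.00)
P5 → Z-3 (d²=602016949.00)
P6 → Z-3 (d²=965917076.00)
P7 → Z-3 (d²=176294781.00)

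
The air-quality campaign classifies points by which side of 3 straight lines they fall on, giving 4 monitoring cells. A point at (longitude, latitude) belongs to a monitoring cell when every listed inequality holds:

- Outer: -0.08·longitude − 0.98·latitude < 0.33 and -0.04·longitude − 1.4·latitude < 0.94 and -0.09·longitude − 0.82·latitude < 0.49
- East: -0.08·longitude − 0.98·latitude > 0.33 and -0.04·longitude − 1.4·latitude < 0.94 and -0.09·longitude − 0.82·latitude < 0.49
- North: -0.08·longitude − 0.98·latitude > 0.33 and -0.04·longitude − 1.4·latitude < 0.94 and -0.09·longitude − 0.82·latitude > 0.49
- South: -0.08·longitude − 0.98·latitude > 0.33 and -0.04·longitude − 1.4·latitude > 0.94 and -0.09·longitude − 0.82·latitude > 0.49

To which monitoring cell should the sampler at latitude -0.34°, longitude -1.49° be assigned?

-0.08·-1.49 − 0.98·-0.34 = 0.452, which is > 0.33
-0.04·-1.49 − 1.4·-0.34 = 0.536, which is < 0.94
-0.09·-1.49 − 0.82·-0.34 = 0.413, which is < 0.49
This sign pattern matches East.

East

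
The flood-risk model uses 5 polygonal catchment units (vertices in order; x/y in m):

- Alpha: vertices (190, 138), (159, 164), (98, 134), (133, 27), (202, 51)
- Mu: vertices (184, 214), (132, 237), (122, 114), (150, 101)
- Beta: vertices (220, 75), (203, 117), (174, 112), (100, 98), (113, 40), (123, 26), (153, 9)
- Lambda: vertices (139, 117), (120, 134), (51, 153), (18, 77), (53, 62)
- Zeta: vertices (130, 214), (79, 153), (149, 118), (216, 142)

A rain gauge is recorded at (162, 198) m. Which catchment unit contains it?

Cast a ray rightward from (162, 198). For each polygon, the edges (by vertex number in listed order) whose endpoints lie on opposite sides of y = 198, where each meets that height, and whether that is right or left of the point:
Alpha: no edge straddles that height → 0 crossings.
Mu: 2–3 at x≈128.8 (left), 4–1 at x≈179.2 (right) → 1 crossing.
Beta: no edge straddles that height → 0 crossings.
Lambda: no edge straddles that height → 0 crossings.
Zeta: 1–2 at x≈116.6 (left), 4–1 at x≈149.1 (left) → 0 crossings.
Only Mu has an odd count, so the point is inside Mu.

Mu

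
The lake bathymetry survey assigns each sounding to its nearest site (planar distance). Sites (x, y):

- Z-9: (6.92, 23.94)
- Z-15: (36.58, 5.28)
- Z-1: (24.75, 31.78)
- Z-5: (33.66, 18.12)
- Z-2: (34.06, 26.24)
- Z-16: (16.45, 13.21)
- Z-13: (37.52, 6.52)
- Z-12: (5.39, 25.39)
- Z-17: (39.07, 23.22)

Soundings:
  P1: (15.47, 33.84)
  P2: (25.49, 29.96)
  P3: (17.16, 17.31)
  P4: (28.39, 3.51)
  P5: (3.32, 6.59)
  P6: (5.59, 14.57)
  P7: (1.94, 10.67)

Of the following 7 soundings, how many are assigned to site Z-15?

P1 → Z-1
P2 → Z-1
P3 → Z-16
P4 → Z-15
P5 → Z-16
P6 → Z-9
P7 → Z-9
1 of the 7 goes to Z-15.

1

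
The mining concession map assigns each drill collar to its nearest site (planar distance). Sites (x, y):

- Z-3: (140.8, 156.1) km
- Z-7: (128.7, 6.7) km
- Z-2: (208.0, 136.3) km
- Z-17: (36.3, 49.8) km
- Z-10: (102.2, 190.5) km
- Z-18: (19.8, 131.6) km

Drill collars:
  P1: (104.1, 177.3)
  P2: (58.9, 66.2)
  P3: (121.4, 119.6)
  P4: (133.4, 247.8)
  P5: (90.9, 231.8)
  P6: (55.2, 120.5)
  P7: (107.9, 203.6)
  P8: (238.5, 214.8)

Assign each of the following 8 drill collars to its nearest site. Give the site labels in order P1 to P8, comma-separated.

P1 → Z-10 (d²=177.85)
P2 → Z-17 (d²=779.72)
P3 → Z-3 (d²=1708.61)
P4 → Z-10 (d²=4256.73)
P5 → Z-10 (d²=1833.38)
P6 → Z-18 (d²=1376.37)
P7 → Z-10 (d²=204.10)
P8 → Z-2 (d²=7092.50)

Z-10, Z-17, Z-3, Z-10, Z-10, Z-18, Z-10, Z-2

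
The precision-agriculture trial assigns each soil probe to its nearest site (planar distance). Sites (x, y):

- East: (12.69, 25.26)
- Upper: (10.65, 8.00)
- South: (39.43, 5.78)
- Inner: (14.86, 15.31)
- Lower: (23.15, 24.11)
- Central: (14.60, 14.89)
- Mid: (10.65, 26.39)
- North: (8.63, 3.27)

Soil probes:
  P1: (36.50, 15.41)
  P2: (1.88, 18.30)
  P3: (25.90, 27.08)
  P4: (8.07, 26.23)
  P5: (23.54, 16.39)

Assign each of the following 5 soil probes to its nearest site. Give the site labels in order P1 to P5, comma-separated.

South, Mid, Lower, Mid, Lower

P1 → South (d²=101.32)
P2 → Mid (d²=142.36)
P3 → Lower (d²=16.38)
P4 → Mid (d²=6.68)
P5 → Lower (d²=59.75)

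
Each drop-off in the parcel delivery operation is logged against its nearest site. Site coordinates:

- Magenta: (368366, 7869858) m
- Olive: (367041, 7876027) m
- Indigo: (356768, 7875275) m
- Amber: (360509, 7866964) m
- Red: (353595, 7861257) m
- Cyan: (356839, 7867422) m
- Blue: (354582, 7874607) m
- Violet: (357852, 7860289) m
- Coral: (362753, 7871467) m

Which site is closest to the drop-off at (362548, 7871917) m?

Squared distances to each site:
Magenta: 38088605.000; Olive: 37079149.000; Indigo: 44684564.000; Amber: 28689730.000; Red: 193791809.000; Cyan: 52797706.000; Blue: 70693256.000; Violet: 157262800.000; Coral: 244525.000.
Minimum at Coral.

Coral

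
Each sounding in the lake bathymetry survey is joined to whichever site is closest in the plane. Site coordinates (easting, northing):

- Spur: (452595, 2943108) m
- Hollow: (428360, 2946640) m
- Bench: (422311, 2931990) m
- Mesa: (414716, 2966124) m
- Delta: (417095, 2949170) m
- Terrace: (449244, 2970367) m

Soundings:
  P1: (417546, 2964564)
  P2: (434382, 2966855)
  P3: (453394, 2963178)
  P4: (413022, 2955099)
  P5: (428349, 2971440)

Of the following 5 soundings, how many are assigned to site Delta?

1

P1 → Mesa
P2 → Terrace
P3 → Terrace
P4 → Delta
P5 → Mesa
1 of the 5 goes to Delta.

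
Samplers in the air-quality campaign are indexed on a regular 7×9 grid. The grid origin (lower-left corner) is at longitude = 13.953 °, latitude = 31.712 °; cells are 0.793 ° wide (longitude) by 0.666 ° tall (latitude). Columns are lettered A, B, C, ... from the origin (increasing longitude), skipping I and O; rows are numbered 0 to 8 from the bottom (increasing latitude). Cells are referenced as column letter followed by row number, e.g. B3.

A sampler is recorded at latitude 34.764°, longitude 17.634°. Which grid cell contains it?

E4

Column index: ⌊(17.634 − 13.953) / 0.793⌋ = ⌊4.642⌋ = 4 → column E
Row offset from origin: ⌊(34.764 − 31.712) / 0.666⌋ = ⌊4.583⌋ = 4 → row 4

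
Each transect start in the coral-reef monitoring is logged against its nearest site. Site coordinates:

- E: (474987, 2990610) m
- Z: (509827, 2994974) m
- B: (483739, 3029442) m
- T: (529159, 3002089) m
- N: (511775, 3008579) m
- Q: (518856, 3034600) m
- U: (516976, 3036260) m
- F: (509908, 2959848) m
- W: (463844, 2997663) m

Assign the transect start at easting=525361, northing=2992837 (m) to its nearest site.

T

Squared distances to each site:
E: 2542499405.000; Z: 245871925.000; B: 3072316909.000; T: 100024308.000; N: 432389960.000; Q: 1786463194.000; U: 1955865154.000; F: 1327069330.000; W: 3807631565.000.
Minimum at T.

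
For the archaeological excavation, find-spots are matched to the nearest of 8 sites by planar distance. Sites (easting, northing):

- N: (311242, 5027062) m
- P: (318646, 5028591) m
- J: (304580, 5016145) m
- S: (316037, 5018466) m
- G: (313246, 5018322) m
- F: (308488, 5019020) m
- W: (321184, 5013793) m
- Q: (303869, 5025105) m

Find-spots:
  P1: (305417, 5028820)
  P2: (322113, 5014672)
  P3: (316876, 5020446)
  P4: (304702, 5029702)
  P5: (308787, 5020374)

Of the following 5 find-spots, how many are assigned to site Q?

2

P1 → Q
P2 → W
P3 → S
P4 → Q
P5 → F
2 of the 5 go to Q.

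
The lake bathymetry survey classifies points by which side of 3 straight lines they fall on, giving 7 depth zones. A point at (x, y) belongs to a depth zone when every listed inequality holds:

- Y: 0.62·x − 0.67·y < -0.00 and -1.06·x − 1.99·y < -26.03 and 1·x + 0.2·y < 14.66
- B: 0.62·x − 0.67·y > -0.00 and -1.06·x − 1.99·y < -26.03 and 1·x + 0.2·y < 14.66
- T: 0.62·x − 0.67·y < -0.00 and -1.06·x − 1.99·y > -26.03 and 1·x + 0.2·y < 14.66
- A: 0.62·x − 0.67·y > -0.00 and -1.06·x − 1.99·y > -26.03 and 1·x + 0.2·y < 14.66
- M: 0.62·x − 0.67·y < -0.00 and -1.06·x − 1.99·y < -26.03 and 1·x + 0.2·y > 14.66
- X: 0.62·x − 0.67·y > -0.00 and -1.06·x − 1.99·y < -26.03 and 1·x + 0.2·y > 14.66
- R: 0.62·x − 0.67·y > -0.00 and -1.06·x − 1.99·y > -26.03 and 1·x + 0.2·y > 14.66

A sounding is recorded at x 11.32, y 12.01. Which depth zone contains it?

0.62·11.32 − 0.67·12.01 = -1.028, which is < -0.00
-1.06·11.32 − 1.99·12.01 = -35.899, which is < -26.03
1·11.32 + 0.2·12.01 = 13.722, which is < 14.66
This sign pattern matches Y.

Y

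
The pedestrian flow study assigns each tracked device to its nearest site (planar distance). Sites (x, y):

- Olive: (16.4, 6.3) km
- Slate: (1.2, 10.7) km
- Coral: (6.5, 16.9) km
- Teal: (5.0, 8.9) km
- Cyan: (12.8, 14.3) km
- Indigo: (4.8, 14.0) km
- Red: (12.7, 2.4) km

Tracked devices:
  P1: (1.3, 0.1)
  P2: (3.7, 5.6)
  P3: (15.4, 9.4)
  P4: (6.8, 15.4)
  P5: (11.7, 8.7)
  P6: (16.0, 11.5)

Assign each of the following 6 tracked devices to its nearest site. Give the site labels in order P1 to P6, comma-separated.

Teal, Teal, Olive, Coral, Olive, Cyan

P1 → Teal (d²=91.13)
P2 → Teal (d²=12.58)
P3 → Olive (d²=10.61)
P4 → Coral (d²=2.34)
P5 → Olive (d²=27.85)
P6 → Cyan (d²=18.08)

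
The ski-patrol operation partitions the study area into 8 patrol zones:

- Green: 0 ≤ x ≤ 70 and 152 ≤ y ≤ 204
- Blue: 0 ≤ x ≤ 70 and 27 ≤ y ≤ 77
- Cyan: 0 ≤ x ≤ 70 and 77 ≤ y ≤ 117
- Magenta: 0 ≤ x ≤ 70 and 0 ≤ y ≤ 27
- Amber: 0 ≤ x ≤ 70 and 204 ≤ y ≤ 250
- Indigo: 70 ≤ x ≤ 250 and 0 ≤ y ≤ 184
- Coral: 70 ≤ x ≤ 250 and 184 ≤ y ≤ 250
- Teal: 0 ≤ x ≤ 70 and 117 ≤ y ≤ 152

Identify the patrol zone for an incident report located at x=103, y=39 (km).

The point has x = 103 and y = 39.
Only Indigo satisfies 70 ≤ x ≤ 250 and 0 ≤ y ≤ 184.

Indigo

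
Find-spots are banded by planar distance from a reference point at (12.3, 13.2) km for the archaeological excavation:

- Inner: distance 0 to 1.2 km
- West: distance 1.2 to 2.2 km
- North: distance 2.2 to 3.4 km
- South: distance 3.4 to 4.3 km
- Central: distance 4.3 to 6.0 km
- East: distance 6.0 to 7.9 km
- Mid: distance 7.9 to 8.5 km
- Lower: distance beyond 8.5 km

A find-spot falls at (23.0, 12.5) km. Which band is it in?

Distance = √((23.0−12.3)² + (12.5−13.2)²) = √(114.490 + 0.490) = 10.723 km.
8.5 ≤ 10.723 < ∞ → Lower.

Lower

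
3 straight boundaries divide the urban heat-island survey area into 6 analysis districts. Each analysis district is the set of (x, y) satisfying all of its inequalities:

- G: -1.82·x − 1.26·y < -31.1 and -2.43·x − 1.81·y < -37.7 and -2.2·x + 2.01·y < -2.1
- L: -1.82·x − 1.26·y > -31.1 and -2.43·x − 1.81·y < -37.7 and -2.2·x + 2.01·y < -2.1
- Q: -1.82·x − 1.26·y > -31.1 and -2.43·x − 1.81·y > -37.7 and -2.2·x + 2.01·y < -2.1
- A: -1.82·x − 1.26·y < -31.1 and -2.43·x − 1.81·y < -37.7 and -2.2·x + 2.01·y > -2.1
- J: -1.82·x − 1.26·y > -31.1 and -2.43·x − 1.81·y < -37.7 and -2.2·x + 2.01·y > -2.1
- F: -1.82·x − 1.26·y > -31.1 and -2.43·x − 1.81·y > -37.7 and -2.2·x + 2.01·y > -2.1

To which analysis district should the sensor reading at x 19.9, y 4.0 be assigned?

G

-1.82·19.9 − 1.26·4.0 = -41.258, which is < -31.1
-2.43·19.9 − 1.81·4.0 = -55.597, which is < -37.7
-2.2·19.9 + 2.01·4.0 = -35.740, which is < -2.1
This sign pattern matches G.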